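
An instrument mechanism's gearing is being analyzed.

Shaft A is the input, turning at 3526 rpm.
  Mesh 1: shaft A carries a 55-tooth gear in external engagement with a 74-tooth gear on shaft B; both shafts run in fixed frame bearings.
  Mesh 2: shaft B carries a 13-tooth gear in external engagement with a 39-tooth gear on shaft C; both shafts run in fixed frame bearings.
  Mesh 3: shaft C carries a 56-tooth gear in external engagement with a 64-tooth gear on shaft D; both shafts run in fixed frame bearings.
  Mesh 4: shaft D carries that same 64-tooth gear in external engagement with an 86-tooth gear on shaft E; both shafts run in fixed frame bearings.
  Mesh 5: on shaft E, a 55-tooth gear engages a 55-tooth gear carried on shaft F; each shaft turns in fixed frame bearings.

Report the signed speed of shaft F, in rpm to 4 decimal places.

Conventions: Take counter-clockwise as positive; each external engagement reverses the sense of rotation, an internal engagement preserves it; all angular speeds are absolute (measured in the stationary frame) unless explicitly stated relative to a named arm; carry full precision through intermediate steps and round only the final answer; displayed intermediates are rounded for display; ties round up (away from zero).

5-mesh fixed-axis compound train (all bearings frame-fixed)
mesh 1 [55T→74T]: ω = 3526.0000×55/74 = 2620.6757 rpm, sense flips to −
mesh 2 [13T→39T]: ω = 2620.6757×13/39 = 873.5586 rpm, sense flips to +
mesh 3 [56T→64T]: ω = 873.5586×56/64 = 764.3637 rpm, sense flips to −
mesh 4 [64T→86T]: ω = 764.3637×64/86 = 568.8288 rpm, sense flips to +
mesh 5 [55T→55T]: ω = 568.8288×55/55 = 568.8288 rpm, sense flips to −
signed output speed = -568.8288 rpm

-568.8288 rpm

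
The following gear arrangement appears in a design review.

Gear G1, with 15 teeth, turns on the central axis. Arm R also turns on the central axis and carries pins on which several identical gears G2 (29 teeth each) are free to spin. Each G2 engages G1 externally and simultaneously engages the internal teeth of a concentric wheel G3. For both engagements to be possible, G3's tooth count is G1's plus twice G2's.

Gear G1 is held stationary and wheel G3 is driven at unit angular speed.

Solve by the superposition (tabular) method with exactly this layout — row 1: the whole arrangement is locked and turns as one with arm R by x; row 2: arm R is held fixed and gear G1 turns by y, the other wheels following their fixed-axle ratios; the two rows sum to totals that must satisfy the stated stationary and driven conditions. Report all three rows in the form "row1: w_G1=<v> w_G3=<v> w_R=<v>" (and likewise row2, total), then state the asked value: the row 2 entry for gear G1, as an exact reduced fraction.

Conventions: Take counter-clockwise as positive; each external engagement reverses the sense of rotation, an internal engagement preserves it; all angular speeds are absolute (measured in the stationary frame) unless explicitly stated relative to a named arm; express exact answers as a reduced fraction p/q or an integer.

class = planetary set [G3 = 15+2·29 = 73; Willis about the carrier]
row 1: whole set turns with the arm by x
row 2 (arm held, sun turns y): ω_ring = −(15/73)·y, ω_arm = 0
boundary: total ω_sun = x + y = 0 and total ω_ring = x − (15/73)·y = 1  ⇒  y = -73/88, x = 73/88
row 2 ring = −(15/73)·(-73/88) = 15/88
totals (row 1 + row 2): sun 73/88 + (-73/88) = 0, ring 73/88 + 15/88 = 1, arm 73/88 + 0 = 73/88
asked cell (row2, sun) = -73/88

row1: w_G1=73/88 w_G3=73/88 w_R=73/88
row2: w_G1=-73/88 w_G3=15/88 w_R=0
total: w_G1=0 w_G3=1 w_R=73/88
asked value: -73/88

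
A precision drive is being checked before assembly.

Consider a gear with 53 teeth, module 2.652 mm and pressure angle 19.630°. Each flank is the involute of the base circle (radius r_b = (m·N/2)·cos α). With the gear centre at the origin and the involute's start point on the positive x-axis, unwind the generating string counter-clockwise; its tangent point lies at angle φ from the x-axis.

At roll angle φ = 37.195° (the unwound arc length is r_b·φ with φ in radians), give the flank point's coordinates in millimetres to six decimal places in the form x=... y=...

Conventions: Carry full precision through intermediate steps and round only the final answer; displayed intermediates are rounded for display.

recognized (one wheel, involute flank): single-mesh tooth geometry, m = 2.652, N = 53
pitch radius r_p = m·N/2 = 2.652·53/2 = 70.278000
base radius r_b = r_p·cos α = 70.278000·cos 19.630° = 66.193561
roll angle φ = 37.195° = 0.64917522 rad
x = r_b·(cos φ + φ·sin φ) = 78.706018
y = r_b·(sin φ − φ·cos φ) = 5.785838

x=78.706018 y=5.785838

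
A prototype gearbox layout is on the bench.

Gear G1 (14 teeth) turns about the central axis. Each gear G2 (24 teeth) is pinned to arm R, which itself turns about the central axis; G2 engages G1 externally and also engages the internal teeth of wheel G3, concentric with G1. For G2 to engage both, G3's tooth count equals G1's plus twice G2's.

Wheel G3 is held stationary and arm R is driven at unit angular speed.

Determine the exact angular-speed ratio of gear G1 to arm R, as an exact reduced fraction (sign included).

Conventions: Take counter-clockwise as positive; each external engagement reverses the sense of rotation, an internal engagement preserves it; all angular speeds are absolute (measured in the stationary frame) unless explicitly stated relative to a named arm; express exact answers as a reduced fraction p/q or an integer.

38/7

class = planetary set [G3 = 14+2·24 = 62; Willis about the carrier]
ring teeth: 14 + 2·24 = 62
14(ω_sun−ω_arm) = −62(ω_ring−ω_arm),  ω_ring = 0, ω_arm = 1
ω_sun = 1 − (62/14)(0−1) = 38/7
ω_out/ω_in = 38/7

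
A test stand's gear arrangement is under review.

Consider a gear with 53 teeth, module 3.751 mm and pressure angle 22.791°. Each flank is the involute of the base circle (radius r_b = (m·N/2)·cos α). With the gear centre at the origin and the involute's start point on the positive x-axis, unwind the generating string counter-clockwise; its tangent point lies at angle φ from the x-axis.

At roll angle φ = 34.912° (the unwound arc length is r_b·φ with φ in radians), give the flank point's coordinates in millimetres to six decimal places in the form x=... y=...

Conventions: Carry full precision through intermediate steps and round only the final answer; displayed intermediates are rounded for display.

topology: single-mesh involute geometry — m = 3.751, N = 53
pitch radius r_p = m·N/2 = 3.751·53/2 = 99.401500
base radius r_b = r_p·cos α = 99.401500·cos 22.791° = 91.640630
roll angle φ = 34.912° = 0.60932935 rad
x = r_b·(cos φ + φ·sin φ) = 107.106082
y = r_b·(sin φ − φ·cos φ) = 6.657513

x=107.106082 y=6.657513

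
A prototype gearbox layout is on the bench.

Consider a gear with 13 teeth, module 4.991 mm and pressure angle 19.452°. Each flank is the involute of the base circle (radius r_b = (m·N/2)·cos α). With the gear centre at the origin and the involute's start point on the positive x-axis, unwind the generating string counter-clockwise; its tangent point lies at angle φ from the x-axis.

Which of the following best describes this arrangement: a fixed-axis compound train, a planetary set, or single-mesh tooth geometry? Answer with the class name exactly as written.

single-mesh tooth geometry

recognized (one wheel, involute flank): single-mesh tooth geometry, m = 4.991, N = 13
classification: single-mesh tooth geometry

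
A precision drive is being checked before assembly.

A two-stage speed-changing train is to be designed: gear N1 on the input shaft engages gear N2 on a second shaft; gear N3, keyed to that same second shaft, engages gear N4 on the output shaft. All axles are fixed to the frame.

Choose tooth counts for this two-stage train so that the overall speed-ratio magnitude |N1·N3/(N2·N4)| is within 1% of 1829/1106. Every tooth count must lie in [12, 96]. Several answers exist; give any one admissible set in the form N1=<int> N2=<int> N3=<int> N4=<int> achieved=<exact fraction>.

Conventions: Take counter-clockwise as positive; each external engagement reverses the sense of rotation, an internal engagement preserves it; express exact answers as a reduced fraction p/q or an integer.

N1=31 N2=14 N3=59 N4=79 achieved=1829/1106

topology: fixed-axis compound train — 2 stages, target 1829/1106
target = 1829/1106 in lowest terms: an exact hit needs N1·N3 = k·1829 and N2·N4 = k·1106 for one integer k, every count in [12, 96]; additionally prefer no 1:1 stage (N1 ≠ N2, N3 ≠ N4)
k = 1: N1·N3 = 1829 = 31·59, N2·N4 = 1106 = 14·79
achieved = 31·59/(14·79) = 1829/1106; |achieved − target| = 0 ≤ 1829/110600 ✓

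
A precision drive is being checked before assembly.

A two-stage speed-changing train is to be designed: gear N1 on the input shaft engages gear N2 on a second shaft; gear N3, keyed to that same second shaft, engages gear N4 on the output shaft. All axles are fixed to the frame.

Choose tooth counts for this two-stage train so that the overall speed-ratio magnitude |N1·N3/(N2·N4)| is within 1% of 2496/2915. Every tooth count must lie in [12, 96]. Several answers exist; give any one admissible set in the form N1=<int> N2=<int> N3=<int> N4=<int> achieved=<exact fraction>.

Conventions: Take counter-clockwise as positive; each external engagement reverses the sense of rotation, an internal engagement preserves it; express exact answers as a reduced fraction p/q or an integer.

2-stage fixed-axis compound train for ratio 2496/2915
target = 2496/2915 in lowest terms: an exact hit needs N1·N3 = k·2496 and N2·N4 = k·2915 for one integer k, every count in [12, 96]; additionally prefer no 1:1 stage (N1 ≠ N2, N3 ≠ N4)
k = 1: N1·N3 = 2496 = 26·96, N2·N4 = 2915 = 53·55
achieved = 26·96/(53·55) = 2496/2915; |achieved − target| = 0 ≤ 624/72875 ✓

N1=26 N2=53 N3=96 N4=55 achieved=2496/2915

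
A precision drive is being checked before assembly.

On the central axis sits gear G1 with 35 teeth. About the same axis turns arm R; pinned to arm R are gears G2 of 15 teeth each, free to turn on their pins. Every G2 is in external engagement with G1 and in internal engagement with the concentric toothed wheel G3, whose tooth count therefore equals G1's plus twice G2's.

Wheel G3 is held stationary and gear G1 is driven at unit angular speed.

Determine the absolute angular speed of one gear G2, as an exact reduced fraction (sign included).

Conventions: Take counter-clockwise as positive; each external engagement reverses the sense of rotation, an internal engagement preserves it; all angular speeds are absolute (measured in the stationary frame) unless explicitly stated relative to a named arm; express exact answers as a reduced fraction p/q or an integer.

-7/6

class = planetary set [G3 = 35+2·15 = 65; Willis about the carrier]
ring teeth: 35 + 2·15 = 65
35(ω_sun−ω_arm) = −65(ω_ring−ω_arm),  ω_ring = 0, ω_sun = 1
35(1−ω_arm) = −65(0−ω_arm)  ⇒  100·ω_arm = 35  ⇒  ω_arm = 7/20
sun–planet mesh: 35·(1−7/20) = −15·(ω_p−ω_arm)  ⇒  ω_p−ω_arm = -91/60
ω_p = 7/20 − 91/60 = -7/6
exact speed ratio = -7/6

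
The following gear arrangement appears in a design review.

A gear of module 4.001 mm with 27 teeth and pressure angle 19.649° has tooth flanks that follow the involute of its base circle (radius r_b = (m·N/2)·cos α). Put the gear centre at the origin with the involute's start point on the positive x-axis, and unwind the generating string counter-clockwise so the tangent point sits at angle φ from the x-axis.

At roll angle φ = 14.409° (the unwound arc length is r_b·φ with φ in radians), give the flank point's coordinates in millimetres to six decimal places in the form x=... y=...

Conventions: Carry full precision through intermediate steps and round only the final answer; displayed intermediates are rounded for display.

x=52.451531 y=0.267985

single-mesh involute tooth geometry (27T wheel at module 4.001)
pitch radius r_p = m·N/2 = 4.001·27/2 = 54.013500
base radius r_b = r_p·cos α = 54.013500·cos 19.649° = 50.868306
roll angle φ = 14.409° = 0.25148449 rad
x = r_b·(cos φ + φ·sin φ) = 52.451531
y = r_b·(sin φ − φ·cos φ) = 0.267985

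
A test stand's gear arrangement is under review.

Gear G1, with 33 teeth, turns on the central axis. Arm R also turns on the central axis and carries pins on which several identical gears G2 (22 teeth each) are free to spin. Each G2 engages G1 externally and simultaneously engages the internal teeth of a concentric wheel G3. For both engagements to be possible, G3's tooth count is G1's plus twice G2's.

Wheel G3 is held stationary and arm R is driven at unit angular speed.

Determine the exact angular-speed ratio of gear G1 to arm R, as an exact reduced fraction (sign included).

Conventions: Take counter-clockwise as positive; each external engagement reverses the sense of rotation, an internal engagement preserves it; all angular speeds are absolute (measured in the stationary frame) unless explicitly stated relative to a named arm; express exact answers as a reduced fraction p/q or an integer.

recognized (axles ride arm R): planetary set, 33/22/77 teeth
ring teeth: 33 + 2·22 = 77
33(ω_sun−ω_arm) = −77(ω_ring−ω_arm),  ω_ring = 0, ω_arm = 1
ω_sun = 1 − (77/33)(0−1) = 10/3
ω_out/ω_in = 10/3

10/3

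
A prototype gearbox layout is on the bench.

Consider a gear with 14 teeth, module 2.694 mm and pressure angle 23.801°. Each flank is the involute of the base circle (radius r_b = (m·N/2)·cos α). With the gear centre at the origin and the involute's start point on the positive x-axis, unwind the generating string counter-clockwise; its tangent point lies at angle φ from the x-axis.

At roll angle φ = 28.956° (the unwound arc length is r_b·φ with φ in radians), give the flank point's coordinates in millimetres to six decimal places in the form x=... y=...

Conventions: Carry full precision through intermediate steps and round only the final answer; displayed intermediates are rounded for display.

topology: single-mesh involute geometry — m = 2.694, N = 14
pitch radius r_p = m·N/2 = 2.694·14/2 = 18.858000
base radius r_b = r_p·cos α = 18.858000·cos 23.801° = 17.254177
roll angle φ = 28.956° = 0.50537754 rad
x = r_b·(cos φ + φ·sin φ) = 19.318883
y = r_b·(sin φ − φ·cos φ) = 0.723582

x=19.318883 y=0.723582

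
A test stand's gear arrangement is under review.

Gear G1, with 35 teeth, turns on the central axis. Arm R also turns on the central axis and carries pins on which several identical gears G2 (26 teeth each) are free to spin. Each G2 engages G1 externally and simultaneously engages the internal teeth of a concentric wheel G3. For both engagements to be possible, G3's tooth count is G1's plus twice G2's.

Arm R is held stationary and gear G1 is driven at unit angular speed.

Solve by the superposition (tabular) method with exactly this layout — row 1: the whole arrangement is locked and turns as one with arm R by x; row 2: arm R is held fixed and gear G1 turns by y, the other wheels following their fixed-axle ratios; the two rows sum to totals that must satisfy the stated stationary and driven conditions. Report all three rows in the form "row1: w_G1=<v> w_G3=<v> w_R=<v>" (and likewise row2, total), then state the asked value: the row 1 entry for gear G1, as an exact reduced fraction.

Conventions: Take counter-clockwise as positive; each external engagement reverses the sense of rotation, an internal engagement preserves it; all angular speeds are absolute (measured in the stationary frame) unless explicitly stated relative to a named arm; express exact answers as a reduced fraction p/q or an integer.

class = planetary set [G3 = 35+2·26 = 87; Willis about the carrier]
row 1 — lock + rotate with arm: ω_sun = ω_ring = ω_arm = x
row 2: sun turns y, ring = −(35/87)·y, arm 0
boundary: total ω_arm = x = 0 and total ω_sun = x + y = 1  ⇒  y = 1, x = 0
row 2 ring = −(35/87)·1 = -35/87
totals (row 1 + row 2): sun 0 + 1 = 1, ring 0 + (-35/87) = -35/87, arm 0 + 0 = 0
asked cell (row1, sun) = 0

row1: w_G1=0 w_G3=0 w_R=0
row2: w_G1=1 w_G3=-35/87 w_R=0
total: w_G1=1 w_G3=-35/87 w_R=0
asked value: 0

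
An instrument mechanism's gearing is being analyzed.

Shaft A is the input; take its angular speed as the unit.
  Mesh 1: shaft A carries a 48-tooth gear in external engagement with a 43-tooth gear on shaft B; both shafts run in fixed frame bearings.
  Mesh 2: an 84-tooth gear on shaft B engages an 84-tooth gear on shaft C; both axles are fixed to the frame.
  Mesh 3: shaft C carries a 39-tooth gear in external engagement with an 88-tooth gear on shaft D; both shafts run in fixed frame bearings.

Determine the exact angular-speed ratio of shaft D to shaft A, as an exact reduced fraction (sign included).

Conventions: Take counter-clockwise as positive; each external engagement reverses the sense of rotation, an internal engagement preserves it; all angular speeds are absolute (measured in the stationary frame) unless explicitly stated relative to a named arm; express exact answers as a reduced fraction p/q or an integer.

class = fixed-axis compound train [3 meshes; 3 ratios multiply, 3 sense flips]
mesh 1 [48T→43T]: running ratio 48/43, sense −
mesh 2 [84T→84T]: running ratio 48/43, sense +
mesh 3 [39T→88T]: running ratio 234/473, sense −
ω_out/ω_in = -234/473

-234/473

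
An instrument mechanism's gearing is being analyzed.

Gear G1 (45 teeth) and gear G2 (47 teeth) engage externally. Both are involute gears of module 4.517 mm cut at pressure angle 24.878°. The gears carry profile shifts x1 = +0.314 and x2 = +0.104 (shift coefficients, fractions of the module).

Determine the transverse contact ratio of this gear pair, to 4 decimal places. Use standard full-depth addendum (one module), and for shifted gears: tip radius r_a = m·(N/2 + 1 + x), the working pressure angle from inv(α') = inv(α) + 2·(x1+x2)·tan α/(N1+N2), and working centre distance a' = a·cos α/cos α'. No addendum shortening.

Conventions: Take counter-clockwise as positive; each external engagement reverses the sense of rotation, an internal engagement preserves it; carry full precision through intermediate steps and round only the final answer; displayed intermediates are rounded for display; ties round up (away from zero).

single-mesh involute tooth geometry (45T engaging 47T at module 4.517)
base radii: r_b1 = 92.201575, r_b2 = 96.299422
tip radii: r_a1 = 107.567838, r_a2 = 111.136268
inv(α') = inv(24.878°) + 2·(+0.314+0.104)·tan α/(45+47) = 0.03372870  ⇒  α' = 25.94730°
a' = a·cos α / cos α' = 207.7820·cos 24.878°/cos 25.94730° = 209.632622
action lengths: √(r_a1²−r_b1²) = 55.404959, √(r_a2²−r_b2²) = 55.476944
base pitch p_b = π·m·cos α = 12.873768
CR = (55.404959 + 55.476944 − 209.632622·sin 25.94730°)/12.873768 = 1.488169
contact ratio ≈ 1.4882

1.4882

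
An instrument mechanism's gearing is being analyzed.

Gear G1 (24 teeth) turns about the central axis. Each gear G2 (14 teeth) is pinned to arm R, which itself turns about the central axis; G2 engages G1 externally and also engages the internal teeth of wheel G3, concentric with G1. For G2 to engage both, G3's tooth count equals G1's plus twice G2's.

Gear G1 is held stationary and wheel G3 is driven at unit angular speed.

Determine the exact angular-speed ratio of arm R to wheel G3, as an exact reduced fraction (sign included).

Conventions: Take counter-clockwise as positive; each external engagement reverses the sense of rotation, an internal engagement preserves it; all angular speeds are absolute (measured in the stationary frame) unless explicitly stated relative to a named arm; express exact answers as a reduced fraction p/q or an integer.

recognized (axles ride arm R): planetary set, 24/14/52 teeth
ring teeth: 24 + 2·14 = 52
24(ω_sun−ω_arm) = −52(ω_ring−ω_arm),  ω_sun = 0, ω_ring = 1
24(0−ω_arm) = −52(1−ω_arm)  ⇒  76·ω_arm = 52  ⇒  ω_arm = 13/19
ω_out/ω_in = 13/19

13/19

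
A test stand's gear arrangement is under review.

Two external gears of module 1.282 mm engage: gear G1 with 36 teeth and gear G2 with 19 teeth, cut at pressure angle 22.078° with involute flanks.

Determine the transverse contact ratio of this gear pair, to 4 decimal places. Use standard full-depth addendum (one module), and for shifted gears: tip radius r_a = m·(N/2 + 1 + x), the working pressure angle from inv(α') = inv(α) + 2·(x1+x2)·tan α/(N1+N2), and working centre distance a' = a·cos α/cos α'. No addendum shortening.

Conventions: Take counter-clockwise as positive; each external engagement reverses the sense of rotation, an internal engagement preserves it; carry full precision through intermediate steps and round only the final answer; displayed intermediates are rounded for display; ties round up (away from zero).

single-mesh involute tooth geometry (36T engaging 19T at module 1.282)
base radii: r_b1 = 21.383907, r_b2 = 11.285951
tip radii: r_a1 = 24.358000, r_a2 = 13.461000
no profile shift: α' = α, a' = a
action lengths: √(r_a1²−r_b1²) = 11.663649, √(r_a2²−r_b2²) = 7.336609
base pitch p_b = π·m·cos α = 3.732196
CR = (11.663649 + 7.336609 − 35.255000·sin 22.07800°)/3.732196 = 1.540384
contact ratio ≈ 1.5404

1.5404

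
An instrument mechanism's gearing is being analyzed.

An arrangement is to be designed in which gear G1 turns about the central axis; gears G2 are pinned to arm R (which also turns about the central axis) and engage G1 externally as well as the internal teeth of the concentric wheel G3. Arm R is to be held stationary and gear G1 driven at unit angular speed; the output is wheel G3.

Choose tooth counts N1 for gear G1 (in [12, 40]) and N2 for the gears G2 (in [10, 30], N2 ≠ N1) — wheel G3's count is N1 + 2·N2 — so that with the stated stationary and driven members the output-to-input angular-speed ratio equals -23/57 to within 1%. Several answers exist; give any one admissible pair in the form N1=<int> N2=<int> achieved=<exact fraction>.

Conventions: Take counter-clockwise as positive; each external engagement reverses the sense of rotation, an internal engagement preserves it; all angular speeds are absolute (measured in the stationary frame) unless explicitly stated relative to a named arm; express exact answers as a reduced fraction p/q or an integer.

N1=23 N2=17 achieved=-23/57

design class (target -23/57): planetary set
Willis with ω_arm = 0: ω_ring/ω_sun = −N1/N3; set equal to -23/57  ⇒  N3/N1 = −1/(-23/57) = 57/23
N3 = N1 + 2·N2  ⇒  N2/N1 = (N3/N1 − 1)/2 = (57/23 − 1)/2 = 17/23
smallest multiple with N1 ≥ 12 and N2 ≥ 10: k = 1  ⇒  N1 = 1·23 = 23, N2 = 1·17 = 17 (N1 ≤ 40, N2 ≤ 30, N2 ≠ N1 ✓), N3 = 23 + 2·17 = 57
check: −N1/N3 with N1 = 23, N3 = 57 gives -23/57; |achieved − target| = 0 ≤ 23/5700 ✓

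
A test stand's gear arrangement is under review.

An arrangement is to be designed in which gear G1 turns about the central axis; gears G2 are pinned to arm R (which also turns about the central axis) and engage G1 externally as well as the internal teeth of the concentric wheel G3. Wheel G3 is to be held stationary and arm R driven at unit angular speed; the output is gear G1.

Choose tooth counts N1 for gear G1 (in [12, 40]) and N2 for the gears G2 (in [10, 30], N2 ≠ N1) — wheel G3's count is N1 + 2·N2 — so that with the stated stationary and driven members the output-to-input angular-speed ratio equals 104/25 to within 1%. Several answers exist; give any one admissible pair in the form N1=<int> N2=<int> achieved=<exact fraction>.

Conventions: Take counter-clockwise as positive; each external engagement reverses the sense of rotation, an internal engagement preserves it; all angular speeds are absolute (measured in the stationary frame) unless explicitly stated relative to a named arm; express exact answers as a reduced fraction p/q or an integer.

design class (target 104/25): planetary set
Willis with ω_ring = 0: ω_sun/ω_arm = (N1+N3)/N1; set equal to 104/25  ⇒  N3/N1 = 104/25 − 1 = 79/25
N3 = N1 + 2·N2  ⇒  N2/N1 = (N3/N1 − 1)/2 = (79/25 − 1)/2 = 27/25
smallest multiple with N1 ≥ 12 and N2 ≥ 10: k = 1  ⇒  N1 = 1·25 = 25, N2 = 1·27 = 27 (N1 ≤ 40, N2 ≤ 30, N2 ≠ N1 ✓), N3 = 25 + 2·27 = 79
check: (N1+N3)/N1 with N1 = 25, N3 = 79 gives 104/25; |achieved − target| = 0 ≤ 26/625 ✓

N1=25 N2=27 achieved=104/25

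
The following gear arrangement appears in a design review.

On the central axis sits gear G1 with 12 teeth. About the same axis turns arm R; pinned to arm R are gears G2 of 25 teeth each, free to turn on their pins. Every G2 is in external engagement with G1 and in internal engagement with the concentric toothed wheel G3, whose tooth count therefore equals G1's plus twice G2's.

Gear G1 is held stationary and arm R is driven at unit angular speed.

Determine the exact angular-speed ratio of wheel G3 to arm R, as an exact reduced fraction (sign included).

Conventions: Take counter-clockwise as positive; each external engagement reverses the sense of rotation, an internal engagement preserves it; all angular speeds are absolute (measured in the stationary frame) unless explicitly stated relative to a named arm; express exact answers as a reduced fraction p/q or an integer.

planetary set (12T centre, 25T on arm, 62T internal) — Willis relation
ring teeth: 12 + 2·25 = 62
12(ω_sun−ω_arm) = −62(ω_ring−ω_arm),  ω_sun = 0, ω_arm = 1
ω_ring = 1 − (12/62)(0−1) = 37/31
ω_out/ω_in = 37/31

37/31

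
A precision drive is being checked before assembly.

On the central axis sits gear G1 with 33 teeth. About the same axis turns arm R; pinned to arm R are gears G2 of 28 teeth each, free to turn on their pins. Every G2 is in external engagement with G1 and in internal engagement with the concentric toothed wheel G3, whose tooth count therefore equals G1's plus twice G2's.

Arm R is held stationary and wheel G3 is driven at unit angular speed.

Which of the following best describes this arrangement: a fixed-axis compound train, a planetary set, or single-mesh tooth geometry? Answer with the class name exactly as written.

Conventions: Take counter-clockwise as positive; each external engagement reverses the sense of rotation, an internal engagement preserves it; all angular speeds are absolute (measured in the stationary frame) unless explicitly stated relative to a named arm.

planetary set

planetary set (33T centre, 28T on arm, 89T internal) — Willis relation
classification: planetary set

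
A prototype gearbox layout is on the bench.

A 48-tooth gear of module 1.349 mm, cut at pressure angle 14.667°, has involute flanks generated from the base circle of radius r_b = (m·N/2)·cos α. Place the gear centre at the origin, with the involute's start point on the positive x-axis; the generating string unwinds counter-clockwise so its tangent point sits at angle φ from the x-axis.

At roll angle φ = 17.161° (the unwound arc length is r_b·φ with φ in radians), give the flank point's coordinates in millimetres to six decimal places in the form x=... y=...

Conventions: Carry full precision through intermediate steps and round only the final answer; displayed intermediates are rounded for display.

x=32.694536 y=0.278018

class = single-mesh tooth geometry [base-circle involute, m = 1.349, 48T]
pitch radius r_p = m·N/2 = 1.349·48/2 = 32.376000
base radius r_b = r_p·cos α = 32.376000·cos 14.667° = 31.320987
roll angle φ = 17.161° = 0.29951595 rad
x = r_b·(cos φ + φ·sin φ) = 32.694536
y = r_b·(sin φ − φ·cos φ) = 0.278018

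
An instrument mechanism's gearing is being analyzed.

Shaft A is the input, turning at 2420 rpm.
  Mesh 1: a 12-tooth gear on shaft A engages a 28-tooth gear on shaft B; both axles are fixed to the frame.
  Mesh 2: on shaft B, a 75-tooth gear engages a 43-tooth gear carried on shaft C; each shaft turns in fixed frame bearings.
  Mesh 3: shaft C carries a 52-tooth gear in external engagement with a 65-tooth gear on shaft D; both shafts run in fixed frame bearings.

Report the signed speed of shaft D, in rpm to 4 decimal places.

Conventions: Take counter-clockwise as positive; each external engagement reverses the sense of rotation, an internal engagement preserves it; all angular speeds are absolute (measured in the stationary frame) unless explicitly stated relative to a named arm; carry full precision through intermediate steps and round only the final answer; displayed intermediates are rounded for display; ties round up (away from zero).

-1447.1761 rpm

3-mesh fixed-axis compound train (all bearings frame-fixed)
mesh 1 [12T→28T]: ω = 2420.0000×12/28 = 1037.1429 rpm, sense flips to −
mesh 2 [75T→43T]: ω = 1037.1429×75/43 = 1808.9701 rpm, sense flips to +
mesh 3 [52T→65T]: ω = 1808.9701×52/65 = 1447.1761 rpm, sense flips to −
signed output speed = -1447.1761 rpm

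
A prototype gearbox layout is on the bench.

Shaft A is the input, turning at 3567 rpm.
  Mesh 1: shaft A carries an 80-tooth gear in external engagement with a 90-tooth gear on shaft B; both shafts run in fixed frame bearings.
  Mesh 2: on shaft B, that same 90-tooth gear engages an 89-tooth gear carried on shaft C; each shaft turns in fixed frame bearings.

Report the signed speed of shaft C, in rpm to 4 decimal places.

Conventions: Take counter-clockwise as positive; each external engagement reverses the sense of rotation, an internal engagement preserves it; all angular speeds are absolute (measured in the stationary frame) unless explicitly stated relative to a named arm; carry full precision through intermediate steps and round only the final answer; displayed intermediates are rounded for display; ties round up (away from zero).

topology: fixed-axis compound train — 2 meshes, A→C
mesh 1 [80T→90T]: ω = 3567.0000×80/90 = 3170.6667 rpm, sense flips to −
mesh 2 [90T→89T]: ω = 3170.6667×90/89 = 3206.2921 rpm, sense flips to +
signed output speed = +3206.2921 rpm

+3206.2921 rpm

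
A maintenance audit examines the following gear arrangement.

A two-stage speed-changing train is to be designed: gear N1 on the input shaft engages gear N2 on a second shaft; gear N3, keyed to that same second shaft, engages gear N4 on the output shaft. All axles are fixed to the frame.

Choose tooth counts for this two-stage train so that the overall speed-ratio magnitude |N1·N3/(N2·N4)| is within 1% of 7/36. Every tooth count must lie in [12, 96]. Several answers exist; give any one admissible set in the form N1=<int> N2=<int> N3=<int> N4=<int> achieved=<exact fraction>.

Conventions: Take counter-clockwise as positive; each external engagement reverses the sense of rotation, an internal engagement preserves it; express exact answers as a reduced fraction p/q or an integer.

N1=12 N2=72 N3=14 N4=12 achieved=7/36

topology: fixed-axis compound train — 2 stages, target 7/36
target = 7/36 in lowest terms: an exact hit needs N1·N3 = k·7 and N2·N4 = k·36 for one integer k, every count in [12, 96]; additionally prefer no 1:1 stage (N1 ≠ N2, N3 ≠ N4)
k = 1…23: no 1:1-free in-range split of k·7 and k·36 into factor pairs; take k = 24
k = 24: N1·N3 = 168 = 12·14, N2·N4 = 864 = 72·12
achieved = 12·14/(72·12) = 7/36; |achieved − target| = 0 ≤ 7/3600 ✓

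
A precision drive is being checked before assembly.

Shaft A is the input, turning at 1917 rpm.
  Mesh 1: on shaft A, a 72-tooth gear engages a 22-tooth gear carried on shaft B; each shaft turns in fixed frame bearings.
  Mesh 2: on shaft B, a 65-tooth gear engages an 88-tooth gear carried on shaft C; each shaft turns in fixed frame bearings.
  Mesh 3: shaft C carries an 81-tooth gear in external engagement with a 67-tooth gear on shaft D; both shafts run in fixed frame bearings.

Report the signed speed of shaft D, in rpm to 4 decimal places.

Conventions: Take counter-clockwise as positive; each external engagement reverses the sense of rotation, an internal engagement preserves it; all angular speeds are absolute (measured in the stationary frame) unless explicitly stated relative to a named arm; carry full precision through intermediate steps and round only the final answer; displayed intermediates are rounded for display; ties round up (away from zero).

-5602.3834 rpm

topology: fixed-axis compound train — 3 meshes, A→D
mesh 1 [72T→22T]: ω = 1917.0000×72/22 = 6273.8182 rpm, sense flips to −
mesh 2 [65T→88T]: ω = 6273.8182×65/88 = 4634.0702 rpm, sense flips to +
mesh 3 [81T→67T]: ω = 4634.0702×81/67 = 5602.3834 rpm, sense flips to −
signed output speed = -5602.3834 rpm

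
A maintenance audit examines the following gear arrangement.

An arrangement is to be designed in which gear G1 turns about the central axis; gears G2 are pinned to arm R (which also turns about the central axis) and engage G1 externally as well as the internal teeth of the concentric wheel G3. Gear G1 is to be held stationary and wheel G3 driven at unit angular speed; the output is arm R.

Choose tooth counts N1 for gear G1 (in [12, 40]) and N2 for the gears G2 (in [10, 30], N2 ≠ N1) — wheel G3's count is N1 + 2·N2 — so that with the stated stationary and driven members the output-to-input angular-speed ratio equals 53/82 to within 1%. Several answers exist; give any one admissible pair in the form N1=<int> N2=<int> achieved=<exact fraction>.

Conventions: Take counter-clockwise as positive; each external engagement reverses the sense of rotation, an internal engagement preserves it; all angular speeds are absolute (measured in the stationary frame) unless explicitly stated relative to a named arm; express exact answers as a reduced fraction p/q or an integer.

class = planetary set [ratio 53/82 wanted; Willis about the carrier]
Willis with ω_sun = 0: ω_arm/ω_ring = N3/(N1+N3); set equal to 53/82  ⇒  N3/N1 = (53/82)/(1 − 53/82) = 53/29
N3 = N1 + 2·N2  ⇒  N2/N1 = (N3/N1 − 1)/2 = (53/29 − 1)/2 = 12/29
smallest multiple with N1 ≥ 12 and N2 ≥ 10: k = 1  ⇒  N1 = 1·29 = 29, N2 = 1·12 = 12 (N1 ≤ 40, N2 ≤ 30, N2 ≠ N1 ✓), N3 = 29 + 2·12 = 53
check: N3/(N1+N3) with N1 = 29, N3 = 53 gives 53/82; |achieved − target| = 0 ≤ 53/8200 ✓

N1=29 N2=12 achieved=53/82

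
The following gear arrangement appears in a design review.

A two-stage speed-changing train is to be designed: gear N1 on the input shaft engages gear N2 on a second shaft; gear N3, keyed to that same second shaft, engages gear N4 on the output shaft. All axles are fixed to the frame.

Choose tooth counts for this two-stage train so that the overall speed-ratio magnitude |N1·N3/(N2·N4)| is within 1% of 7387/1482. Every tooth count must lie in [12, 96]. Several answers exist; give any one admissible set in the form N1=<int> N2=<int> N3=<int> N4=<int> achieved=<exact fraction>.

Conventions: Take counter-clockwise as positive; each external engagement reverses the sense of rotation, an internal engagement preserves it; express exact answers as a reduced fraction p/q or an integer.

design class (target 7387/1482): fixed-axis compound train
target = 7387/1482 in lowest terms: an exact hit needs N1·N3 = k·7387 and N2·N4 = k·1482 for one integer k, every count in [12, 96]; additionally prefer no 1:1 stage (N1 ≠ N2, N3 ≠ N4)
k = 1: N1·N3 = 7387 = 83·89, N2·N4 = 1482 = 19·78
achieved = 83·89/(19·78) = 7387/1482; |achieved − target| = 0 ≤ 7387/148200 ✓

N1=83 N2=19 N3=89 N4=78 achieved=7387/1482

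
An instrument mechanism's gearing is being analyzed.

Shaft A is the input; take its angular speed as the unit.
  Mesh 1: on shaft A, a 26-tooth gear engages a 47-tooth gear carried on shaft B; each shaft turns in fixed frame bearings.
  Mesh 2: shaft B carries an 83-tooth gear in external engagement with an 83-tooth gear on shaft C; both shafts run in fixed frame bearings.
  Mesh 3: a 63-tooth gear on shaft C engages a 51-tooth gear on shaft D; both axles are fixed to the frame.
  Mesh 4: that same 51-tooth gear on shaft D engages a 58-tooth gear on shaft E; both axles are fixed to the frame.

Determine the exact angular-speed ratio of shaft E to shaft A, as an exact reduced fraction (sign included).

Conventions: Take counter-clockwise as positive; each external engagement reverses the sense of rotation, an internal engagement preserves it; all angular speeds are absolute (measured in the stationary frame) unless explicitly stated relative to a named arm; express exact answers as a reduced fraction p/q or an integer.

class = fixed-axis compound train [4 meshes; 4 ratios multiply, 4 sense flips]
mesh 1 [26T→47T]: running ratio 26/47, sense −
mesh 2 [83T→83T]: running ratio 26/47, sense +
mesh 3 [63T→51T]: running ratio 546/799, sense −
mesh 4 [51T→58T]: running ratio 819/1363, sense +
ω_out/ω_in = 819/1363

819/1363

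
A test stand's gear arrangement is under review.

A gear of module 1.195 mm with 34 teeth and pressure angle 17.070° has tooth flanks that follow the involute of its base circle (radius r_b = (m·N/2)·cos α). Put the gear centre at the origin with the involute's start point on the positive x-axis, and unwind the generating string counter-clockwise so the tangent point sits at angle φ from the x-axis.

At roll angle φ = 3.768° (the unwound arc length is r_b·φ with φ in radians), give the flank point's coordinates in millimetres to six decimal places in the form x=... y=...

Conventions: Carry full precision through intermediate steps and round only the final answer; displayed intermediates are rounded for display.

x=19.462010 y=0.001840

recognized (one wheel, involute flank): single-mesh tooth geometry, m = 1.195, N = 34
pitch radius r_p = m·N/2 = 1.195·34/2 = 20.315000
base radius r_b = r_p·cos α = 20.315000·cos 17.070° = 19.420060
roll angle φ = 3.768° = 0.06576401 rad
x = r_b·(cos φ + φ·sin φ) = 19.462010
y = r_b·(sin φ − φ·cos φ) = 0.001840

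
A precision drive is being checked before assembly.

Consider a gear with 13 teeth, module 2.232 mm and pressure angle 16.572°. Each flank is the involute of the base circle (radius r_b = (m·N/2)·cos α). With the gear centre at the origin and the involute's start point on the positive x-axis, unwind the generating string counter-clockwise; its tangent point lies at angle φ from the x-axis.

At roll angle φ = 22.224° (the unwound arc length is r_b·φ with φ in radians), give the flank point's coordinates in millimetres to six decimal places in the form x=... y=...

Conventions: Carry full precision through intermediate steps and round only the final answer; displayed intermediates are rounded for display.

single-mesh involute tooth geometry (13T wheel at module 2.232)
pitch radius r_p = m·N/2 = 2.232·13/2 = 14.508000
base radius r_b = r_p·cos α = 14.508000·cos 16.572° = 13.905368
roll angle φ = 22.224° = 0.38788197 rad
x = r_b·(cos φ + φ·sin φ) = 14.912398
y = r_b·(sin φ − φ·cos φ) = 0.266448

x=14.912398 y=0.266448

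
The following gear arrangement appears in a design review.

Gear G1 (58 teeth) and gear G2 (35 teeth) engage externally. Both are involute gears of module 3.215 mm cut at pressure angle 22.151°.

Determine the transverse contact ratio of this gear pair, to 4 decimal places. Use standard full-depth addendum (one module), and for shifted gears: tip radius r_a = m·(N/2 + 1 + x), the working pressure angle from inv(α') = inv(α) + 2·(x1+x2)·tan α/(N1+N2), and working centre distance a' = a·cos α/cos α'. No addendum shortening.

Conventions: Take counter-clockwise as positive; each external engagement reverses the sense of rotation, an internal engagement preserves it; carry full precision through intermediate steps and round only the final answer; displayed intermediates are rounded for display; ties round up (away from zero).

topology: single-mesh involute geometry — m = 3.215, 58T/35T pair
base radii: r_b1 = 86.353640, r_b2 = 52.109955
tip radii: r_a1 = 96.450000, r_a2 = 59.477500
no profile shift: α' = α, a' = a
action lengths: √(r_a1²−r_b1²) = 42.961045, √(r_a2²−r_b2²) = 28.672733
base pitch p_b = π·m·cos α = 9.354757
CR = (42.961045 + 28.672733 − 149.497500·sin 22.15100°)/9.354757 = 1.631888
contact ratio ≈ 1.6319

1.6319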